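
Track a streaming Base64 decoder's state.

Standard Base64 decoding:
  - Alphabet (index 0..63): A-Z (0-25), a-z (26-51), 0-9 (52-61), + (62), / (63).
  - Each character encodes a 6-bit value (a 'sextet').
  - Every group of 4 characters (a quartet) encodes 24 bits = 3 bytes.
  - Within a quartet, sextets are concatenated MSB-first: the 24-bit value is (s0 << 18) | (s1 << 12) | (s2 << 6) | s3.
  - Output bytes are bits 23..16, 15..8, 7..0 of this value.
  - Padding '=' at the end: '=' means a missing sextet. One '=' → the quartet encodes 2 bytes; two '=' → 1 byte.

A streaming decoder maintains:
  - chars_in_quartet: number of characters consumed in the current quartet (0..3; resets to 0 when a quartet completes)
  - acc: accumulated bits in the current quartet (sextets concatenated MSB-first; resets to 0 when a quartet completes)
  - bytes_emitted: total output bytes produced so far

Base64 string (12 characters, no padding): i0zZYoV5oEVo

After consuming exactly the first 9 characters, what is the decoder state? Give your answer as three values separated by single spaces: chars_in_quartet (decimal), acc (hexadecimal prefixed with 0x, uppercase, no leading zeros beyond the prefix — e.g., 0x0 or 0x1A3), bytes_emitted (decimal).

Answer: 1 0x28 6

Derivation:
After char 0 ('i'=34): chars_in_quartet=1 acc=0x22 bytes_emitted=0
After char 1 ('0'=52): chars_in_quartet=2 acc=0x8B4 bytes_emitted=0
After char 2 ('z'=51): chars_in_quartet=3 acc=0x22D33 bytes_emitted=0
After char 3 ('Z'=25): chars_in_quartet=4 acc=0x8B4CD9 -> emit 8B 4C D9, reset; bytes_emitted=3
After char 4 ('Y'=24): chars_in_quartet=1 acc=0x18 bytes_emitted=3
After char 5 ('o'=40): chars_in_quartet=2 acc=0x628 bytes_emitted=3
After char 6 ('V'=21): chars_in_quartet=3 acc=0x18A15 bytes_emitted=3
After char 7 ('5'=57): chars_in_quartet=4 acc=0x628579 -> emit 62 85 79, reset; bytes_emitted=6
After char 8 ('o'=40): chars_in_quartet=1 acc=0x28 bytes_emitted=6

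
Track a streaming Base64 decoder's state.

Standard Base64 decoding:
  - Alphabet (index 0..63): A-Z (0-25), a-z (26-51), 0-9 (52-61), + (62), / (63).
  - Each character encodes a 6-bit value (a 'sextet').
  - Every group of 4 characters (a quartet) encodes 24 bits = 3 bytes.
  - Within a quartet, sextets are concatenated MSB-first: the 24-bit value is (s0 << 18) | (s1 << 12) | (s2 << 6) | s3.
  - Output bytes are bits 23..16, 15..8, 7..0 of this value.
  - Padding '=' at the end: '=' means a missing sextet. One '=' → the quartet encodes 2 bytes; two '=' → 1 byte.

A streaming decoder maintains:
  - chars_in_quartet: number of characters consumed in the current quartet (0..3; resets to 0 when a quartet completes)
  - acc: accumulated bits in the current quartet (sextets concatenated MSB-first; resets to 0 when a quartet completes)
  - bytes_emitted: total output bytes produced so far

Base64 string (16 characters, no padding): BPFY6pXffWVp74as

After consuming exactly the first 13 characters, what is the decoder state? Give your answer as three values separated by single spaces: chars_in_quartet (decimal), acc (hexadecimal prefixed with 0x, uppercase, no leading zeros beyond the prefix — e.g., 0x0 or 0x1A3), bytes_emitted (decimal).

After char 0 ('B'=1): chars_in_quartet=1 acc=0x1 bytes_emitted=0
After char 1 ('P'=15): chars_in_quartet=2 acc=0x4F bytes_emitted=0
After char 2 ('F'=5): chars_in_quartet=3 acc=0x13C5 bytes_emitted=0
After char 3 ('Y'=24): chars_in_quartet=4 acc=0x4F158 -> emit 04 F1 58, reset; bytes_emitted=3
After char 4 ('6'=58): chars_in_quartet=1 acc=0x3A bytes_emitted=3
After char 5 ('p'=41): chars_in_quartet=2 acc=0xEA9 bytes_emitted=3
After char 6 ('X'=23): chars_in_quartet=3 acc=0x3AA57 bytes_emitted=3
After char 7 ('f'=31): chars_in_quartet=4 acc=0xEA95DF -> emit EA 95 DF, reset; bytes_emitted=6
After char 8 ('f'=31): chars_in_quartet=1 acc=0x1F bytes_emitted=6
After char 9 ('W'=22): chars_in_quartet=2 acc=0x7D6 bytes_emitted=6
After char 10 ('V'=21): chars_in_quartet=3 acc=0x1F595 bytes_emitted=6
After char 11 ('p'=41): chars_in_quartet=4 acc=0x7D6569 -> emit 7D 65 69, reset; bytes_emitted=9
After char 12 ('7'=59): chars_in_quartet=1 acc=0x3B bytes_emitted=9

Answer: 1 0x3B 9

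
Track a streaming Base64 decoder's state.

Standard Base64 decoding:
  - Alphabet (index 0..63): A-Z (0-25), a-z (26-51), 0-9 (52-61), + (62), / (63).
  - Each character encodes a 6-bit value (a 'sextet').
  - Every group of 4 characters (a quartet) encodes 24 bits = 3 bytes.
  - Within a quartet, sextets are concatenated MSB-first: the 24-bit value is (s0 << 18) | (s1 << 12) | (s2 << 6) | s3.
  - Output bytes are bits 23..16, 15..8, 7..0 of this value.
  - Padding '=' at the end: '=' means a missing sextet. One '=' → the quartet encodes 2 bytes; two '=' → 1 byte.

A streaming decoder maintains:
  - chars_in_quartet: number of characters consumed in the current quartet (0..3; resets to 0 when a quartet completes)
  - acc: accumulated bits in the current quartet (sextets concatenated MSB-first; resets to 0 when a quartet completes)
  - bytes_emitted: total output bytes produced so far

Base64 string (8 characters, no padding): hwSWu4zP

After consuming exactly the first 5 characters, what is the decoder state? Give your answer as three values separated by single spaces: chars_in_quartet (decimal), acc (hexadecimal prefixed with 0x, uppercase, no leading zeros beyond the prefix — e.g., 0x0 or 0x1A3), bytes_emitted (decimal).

After char 0 ('h'=33): chars_in_quartet=1 acc=0x21 bytes_emitted=0
After char 1 ('w'=48): chars_in_quartet=2 acc=0x870 bytes_emitted=0
After char 2 ('S'=18): chars_in_quartet=3 acc=0x21C12 bytes_emitted=0
After char 3 ('W'=22): chars_in_quartet=4 acc=0x870496 -> emit 87 04 96, reset; bytes_emitted=3
After char 4 ('u'=46): chars_in_quartet=1 acc=0x2E bytes_emitted=3

Answer: 1 0x2E 3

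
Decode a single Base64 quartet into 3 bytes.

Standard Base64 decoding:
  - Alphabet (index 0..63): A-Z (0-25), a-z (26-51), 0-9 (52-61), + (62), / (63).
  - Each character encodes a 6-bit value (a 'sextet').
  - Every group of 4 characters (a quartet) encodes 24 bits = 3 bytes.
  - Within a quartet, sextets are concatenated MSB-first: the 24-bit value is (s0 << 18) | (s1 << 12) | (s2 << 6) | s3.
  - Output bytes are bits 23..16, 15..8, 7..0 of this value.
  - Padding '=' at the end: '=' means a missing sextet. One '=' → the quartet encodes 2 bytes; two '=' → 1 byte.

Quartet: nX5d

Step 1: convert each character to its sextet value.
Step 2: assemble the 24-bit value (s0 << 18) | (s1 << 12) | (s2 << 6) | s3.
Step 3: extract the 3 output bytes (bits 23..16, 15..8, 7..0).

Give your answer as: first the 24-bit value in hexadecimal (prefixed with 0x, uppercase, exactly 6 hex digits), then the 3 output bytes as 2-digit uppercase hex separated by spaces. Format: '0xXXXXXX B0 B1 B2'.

Sextets: n=39, X=23, 5=57, d=29
24-bit: (39<<18) | (23<<12) | (57<<6) | 29
      = 0x9C0000 | 0x017000 | 0x000E40 | 0x00001D
      = 0x9D7E5D
Bytes: (v>>16)&0xFF=9D, (v>>8)&0xFF=7E, v&0xFF=5D

Answer: 0x9D7E5D 9D 7E 5D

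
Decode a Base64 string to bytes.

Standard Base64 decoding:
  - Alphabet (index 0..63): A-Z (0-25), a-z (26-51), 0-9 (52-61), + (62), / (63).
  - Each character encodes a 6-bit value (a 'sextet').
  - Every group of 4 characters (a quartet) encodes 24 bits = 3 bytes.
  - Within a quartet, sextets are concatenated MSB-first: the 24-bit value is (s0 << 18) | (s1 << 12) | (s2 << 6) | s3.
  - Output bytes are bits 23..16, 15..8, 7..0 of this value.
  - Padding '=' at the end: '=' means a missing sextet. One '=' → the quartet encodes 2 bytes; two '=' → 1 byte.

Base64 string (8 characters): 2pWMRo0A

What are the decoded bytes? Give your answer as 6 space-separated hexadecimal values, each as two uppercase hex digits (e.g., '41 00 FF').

After char 0 ('2'=54): chars_in_quartet=1 acc=0x36 bytes_emitted=0
After char 1 ('p'=41): chars_in_quartet=2 acc=0xDA9 bytes_emitted=0
After char 2 ('W'=22): chars_in_quartet=3 acc=0x36A56 bytes_emitted=0
After char 3 ('M'=12): chars_in_quartet=4 acc=0xDA958C -> emit DA 95 8C, reset; bytes_emitted=3
After char 4 ('R'=17): chars_in_quartet=1 acc=0x11 bytes_emitted=3
After char 5 ('o'=40): chars_in_quartet=2 acc=0x468 bytes_emitted=3
After char 6 ('0'=52): chars_in_quartet=3 acc=0x11A34 bytes_emitted=3
After char 7 ('A'=0): chars_in_quartet=4 acc=0x468D00 -> emit 46 8D 00, reset; bytes_emitted=6

Answer: DA 95 8C 46 8D 00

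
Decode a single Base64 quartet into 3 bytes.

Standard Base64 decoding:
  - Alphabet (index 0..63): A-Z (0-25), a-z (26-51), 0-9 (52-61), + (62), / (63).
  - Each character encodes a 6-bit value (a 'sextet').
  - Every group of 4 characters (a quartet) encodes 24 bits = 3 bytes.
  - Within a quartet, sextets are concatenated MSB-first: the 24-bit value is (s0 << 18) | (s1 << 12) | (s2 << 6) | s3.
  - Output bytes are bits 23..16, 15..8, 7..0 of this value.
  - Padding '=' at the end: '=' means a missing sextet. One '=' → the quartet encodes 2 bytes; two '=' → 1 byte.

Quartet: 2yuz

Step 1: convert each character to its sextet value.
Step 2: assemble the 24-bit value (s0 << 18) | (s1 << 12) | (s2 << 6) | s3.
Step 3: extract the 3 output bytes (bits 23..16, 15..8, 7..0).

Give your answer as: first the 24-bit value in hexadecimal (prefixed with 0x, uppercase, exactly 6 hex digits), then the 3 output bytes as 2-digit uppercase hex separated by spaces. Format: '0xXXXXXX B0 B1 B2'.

Sextets: 2=54, y=50, u=46, z=51
24-bit: (54<<18) | (50<<12) | (46<<6) | 51
      = 0xD80000 | 0x032000 | 0x000B80 | 0x000033
      = 0xDB2BB3
Bytes: (v>>16)&0xFF=DB, (v>>8)&0xFF=2B, v&0xFF=B3

Answer: 0xDB2BB3 DB 2B B3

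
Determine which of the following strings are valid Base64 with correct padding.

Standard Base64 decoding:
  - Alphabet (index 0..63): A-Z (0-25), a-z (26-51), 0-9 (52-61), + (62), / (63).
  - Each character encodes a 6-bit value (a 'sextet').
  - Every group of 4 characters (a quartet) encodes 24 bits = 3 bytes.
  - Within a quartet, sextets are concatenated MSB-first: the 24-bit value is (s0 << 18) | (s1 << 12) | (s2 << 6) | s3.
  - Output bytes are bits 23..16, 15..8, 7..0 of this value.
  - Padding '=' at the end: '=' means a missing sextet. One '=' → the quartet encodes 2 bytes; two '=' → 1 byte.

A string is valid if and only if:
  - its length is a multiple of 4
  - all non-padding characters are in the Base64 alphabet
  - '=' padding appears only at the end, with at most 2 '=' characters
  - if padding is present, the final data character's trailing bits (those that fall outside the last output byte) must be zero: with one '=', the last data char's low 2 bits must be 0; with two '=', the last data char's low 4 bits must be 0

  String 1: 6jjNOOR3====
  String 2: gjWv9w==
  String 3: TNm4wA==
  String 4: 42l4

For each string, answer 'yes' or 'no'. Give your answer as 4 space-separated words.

String 1: '6jjNOOR3====' → invalid (4 pad chars (max 2))
String 2: 'gjWv9w==' → valid
String 3: 'TNm4wA==' → valid
String 4: '42l4' → valid

Answer: no yes yes yes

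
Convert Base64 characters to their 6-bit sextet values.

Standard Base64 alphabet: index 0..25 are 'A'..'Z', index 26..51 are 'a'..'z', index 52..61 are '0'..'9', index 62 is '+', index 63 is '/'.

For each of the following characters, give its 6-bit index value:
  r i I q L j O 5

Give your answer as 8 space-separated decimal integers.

'r': a..z range, 26 + ord('r') − ord('a') = 43
'i': a..z range, 26 + ord('i') − ord('a') = 34
'I': A..Z range, ord('I') − ord('A') = 8
'q': a..z range, 26 + ord('q') − ord('a') = 42
'L': A..Z range, ord('L') − ord('A') = 11
'j': a..z range, 26 + ord('j') − ord('a') = 35
'O': A..Z range, ord('O') − ord('A') = 14
'5': 0..9 range, 52 + ord('5') − ord('0') = 57

Answer: 43 34 8 42 11 35 14 57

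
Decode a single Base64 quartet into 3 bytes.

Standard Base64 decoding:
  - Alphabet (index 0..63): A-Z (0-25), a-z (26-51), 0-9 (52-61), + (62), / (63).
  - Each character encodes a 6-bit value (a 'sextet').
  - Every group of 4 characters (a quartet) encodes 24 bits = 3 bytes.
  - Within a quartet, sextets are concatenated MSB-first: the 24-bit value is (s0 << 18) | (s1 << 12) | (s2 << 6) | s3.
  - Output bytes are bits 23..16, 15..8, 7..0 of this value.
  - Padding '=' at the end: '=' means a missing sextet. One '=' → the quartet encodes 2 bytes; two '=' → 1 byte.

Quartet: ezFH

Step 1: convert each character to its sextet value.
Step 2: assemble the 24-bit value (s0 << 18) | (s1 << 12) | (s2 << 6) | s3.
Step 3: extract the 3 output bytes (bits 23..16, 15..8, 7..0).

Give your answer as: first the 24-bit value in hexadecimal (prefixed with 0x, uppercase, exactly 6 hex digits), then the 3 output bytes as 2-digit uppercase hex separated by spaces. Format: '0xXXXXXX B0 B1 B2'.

Answer: 0x7B3147 7B 31 47

Derivation:
Sextets: e=30, z=51, F=5, H=7
24-bit: (30<<18) | (51<<12) | (5<<6) | 7
      = 0x780000 | 0x033000 | 0x000140 | 0x000007
      = 0x7B3147
Bytes: (v>>16)&0xFF=7B, (v>>8)&0xFF=31, v&0xFF=47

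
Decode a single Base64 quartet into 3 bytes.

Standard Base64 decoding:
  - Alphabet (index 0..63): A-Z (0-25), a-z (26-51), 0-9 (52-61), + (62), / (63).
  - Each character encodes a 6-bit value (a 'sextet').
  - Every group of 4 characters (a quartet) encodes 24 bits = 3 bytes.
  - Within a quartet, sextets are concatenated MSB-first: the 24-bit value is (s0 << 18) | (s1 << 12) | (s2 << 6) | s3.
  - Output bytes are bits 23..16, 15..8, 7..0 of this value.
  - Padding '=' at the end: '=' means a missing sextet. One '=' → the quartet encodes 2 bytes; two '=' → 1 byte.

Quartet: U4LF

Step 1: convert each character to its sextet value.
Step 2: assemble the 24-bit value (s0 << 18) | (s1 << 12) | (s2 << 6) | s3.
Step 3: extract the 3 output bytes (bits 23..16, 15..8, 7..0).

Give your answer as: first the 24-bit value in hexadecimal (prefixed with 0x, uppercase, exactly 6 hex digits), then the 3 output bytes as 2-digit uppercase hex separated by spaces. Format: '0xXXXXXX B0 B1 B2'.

Sextets: U=20, 4=56, L=11, F=5
24-bit: (20<<18) | (56<<12) | (11<<6) | 5
      = 0x500000 | 0x038000 | 0x0002C0 | 0x000005
      = 0x5382C5
Bytes: (v>>16)&0xFF=53, (v>>8)&0xFF=82, v&0xFF=C5

Answer: 0x5382C5 53 82 C5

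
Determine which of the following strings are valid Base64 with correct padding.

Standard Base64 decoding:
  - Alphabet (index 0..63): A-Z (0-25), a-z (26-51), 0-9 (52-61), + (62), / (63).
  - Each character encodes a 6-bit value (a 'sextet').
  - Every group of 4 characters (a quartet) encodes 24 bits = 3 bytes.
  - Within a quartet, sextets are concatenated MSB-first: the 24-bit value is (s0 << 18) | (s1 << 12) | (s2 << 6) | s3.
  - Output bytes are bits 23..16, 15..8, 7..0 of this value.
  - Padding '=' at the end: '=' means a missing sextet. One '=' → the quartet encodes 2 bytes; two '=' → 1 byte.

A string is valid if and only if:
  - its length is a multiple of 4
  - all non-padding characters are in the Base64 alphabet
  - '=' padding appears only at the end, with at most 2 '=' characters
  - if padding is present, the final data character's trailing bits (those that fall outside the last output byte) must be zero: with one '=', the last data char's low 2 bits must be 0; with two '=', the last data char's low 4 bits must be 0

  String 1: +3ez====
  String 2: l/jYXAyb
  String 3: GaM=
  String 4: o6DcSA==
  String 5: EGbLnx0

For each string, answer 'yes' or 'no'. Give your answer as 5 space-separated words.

Answer: no yes yes yes no

Derivation:
String 1: '+3ez====' → invalid (4 pad chars (max 2))
String 2: 'l/jYXAyb' → valid
String 3: 'GaM=' → valid
String 4: 'o6DcSA==' → valid
String 5: 'EGbLnx0' → invalid (len=7 not mult of 4)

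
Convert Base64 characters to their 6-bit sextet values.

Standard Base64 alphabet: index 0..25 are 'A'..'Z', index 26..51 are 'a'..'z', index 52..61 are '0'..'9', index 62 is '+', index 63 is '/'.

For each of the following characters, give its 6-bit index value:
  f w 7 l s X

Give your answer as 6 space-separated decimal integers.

'f': a..z range, 26 + ord('f') − ord('a') = 31
'w': a..z range, 26 + ord('w') − ord('a') = 48
'7': 0..9 range, 52 + ord('7') − ord('0') = 59
'l': a..z range, 26 + ord('l') − ord('a') = 37
's': a..z range, 26 + ord('s') − ord('a') = 44
'X': A..Z range, ord('X') − ord('A') = 23

Answer: 31 48 59 37 44 23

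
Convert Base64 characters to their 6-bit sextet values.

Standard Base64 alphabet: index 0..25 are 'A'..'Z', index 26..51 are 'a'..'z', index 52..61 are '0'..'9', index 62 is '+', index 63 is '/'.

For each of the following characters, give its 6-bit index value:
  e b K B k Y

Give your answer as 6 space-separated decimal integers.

'e': a..z range, 26 + ord('e') − ord('a') = 30
'b': a..z range, 26 + ord('b') − ord('a') = 27
'K': A..Z range, ord('K') − ord('A') = 10
'B': A..Z range, ord('B') − ord('A') = 1
'k': a..z range, 26 + ord('k') − ord('a') = 36
'Y': A..Z range, ord('Y') − ord('A') = 24

Answer: 30 27 10 1 36 24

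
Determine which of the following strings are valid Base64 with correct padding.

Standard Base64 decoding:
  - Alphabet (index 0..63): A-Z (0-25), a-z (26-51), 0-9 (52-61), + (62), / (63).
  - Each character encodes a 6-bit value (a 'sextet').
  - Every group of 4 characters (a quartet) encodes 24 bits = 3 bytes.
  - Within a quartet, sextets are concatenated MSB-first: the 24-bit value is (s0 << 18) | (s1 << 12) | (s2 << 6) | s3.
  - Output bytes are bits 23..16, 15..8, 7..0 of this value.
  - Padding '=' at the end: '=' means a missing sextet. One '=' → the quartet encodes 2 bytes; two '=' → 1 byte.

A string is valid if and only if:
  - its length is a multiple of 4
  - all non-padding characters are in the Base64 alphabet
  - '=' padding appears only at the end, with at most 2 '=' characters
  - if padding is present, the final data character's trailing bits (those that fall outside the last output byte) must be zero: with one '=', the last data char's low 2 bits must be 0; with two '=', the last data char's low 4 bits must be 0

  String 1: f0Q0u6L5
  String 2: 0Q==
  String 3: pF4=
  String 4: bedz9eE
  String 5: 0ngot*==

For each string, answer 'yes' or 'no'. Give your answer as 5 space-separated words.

Answer: yes yes yes no no

Derivation:
String 1: 'f0Q0u6L5' → valid
String 2: '0Q==' → valid
String 3: 'pF4=' → valid
String 4: 'bedz9eE' → invalid (len=7 not mult of 4)
String 5: '0ngot*==' → invalid (bad char(s): ['*'])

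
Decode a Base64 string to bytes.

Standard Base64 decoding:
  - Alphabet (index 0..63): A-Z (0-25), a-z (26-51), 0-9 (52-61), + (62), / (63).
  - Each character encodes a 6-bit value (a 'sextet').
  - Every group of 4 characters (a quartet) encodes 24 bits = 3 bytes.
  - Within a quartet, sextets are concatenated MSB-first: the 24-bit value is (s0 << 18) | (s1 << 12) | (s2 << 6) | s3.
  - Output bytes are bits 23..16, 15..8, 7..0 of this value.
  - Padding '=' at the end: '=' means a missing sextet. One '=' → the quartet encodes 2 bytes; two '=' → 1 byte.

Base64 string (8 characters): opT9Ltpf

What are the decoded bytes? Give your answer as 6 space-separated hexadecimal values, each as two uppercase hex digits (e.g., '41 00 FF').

Answer: A2 94 FD 2E DA 5F

Derivation:
After char 0 ('o'=40): chars_in_quartet=1 acc=0x28 bytes_emitted=0
After char 1 ('p'=41): chars_in_quartet=2 acc=0xA29 bytes_emitted=0
After char 2 ('T'=19): chars_in_quartet=3 acc=0x28A53 bytes_emitted=0
After char 3 ('9'=61): chars_in_quartet=4 acc=0xA294FD -> emit A2 94 FD, reset; bytes_emitted=3
After char 4 ('L'=11): chars_in_quartet=1 acc=0xB bytes_emitted=3
After char 5 ('t'=45): chars_in_quartet=2 acc=0x2ED bytes_emitted=3
After char 6 ('p'=41): chars_in_quartet=3 acc=0xBB69 bytes_emitted=3
After char 7 ('f'=31): chars_in_quartet=4 acc=0x2EDA5F -> emit 2E DA 5F, reset; bytes_emitted=6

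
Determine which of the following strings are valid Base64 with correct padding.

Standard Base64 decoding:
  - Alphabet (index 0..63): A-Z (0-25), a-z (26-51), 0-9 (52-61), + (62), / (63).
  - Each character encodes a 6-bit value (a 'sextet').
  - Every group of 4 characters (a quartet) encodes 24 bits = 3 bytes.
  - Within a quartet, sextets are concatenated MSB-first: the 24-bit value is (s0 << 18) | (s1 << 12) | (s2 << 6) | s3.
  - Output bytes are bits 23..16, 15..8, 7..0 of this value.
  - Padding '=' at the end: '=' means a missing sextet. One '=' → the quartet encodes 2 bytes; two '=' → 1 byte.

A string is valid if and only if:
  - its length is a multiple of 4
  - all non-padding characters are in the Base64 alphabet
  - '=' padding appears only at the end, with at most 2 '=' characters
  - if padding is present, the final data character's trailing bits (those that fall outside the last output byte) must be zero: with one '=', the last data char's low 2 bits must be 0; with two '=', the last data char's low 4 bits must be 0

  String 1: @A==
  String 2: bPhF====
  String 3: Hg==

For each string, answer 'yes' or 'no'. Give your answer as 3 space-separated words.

Answer: no no yes

Derivation:
String 1: '@A==' → invalid (bad char(s): ['@'])
String 2: 'bPhF====' → invalid (4 pad chars (max 2))
String 3: 'Hg==' → valid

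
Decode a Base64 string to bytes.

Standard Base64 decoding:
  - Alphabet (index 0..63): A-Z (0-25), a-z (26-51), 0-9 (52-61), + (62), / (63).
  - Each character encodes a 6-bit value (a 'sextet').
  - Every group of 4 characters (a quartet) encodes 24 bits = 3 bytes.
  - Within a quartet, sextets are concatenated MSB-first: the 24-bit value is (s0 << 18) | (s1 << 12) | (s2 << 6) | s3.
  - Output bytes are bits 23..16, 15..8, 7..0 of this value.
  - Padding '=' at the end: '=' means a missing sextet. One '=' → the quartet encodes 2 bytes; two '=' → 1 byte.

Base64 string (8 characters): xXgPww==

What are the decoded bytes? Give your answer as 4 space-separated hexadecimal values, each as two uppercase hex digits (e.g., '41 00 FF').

Answer: C5 78 0F C3

Derivation:
After char 0 ('x'=49): chars_in_quartet=1 acc=0x31 bytes_emitted=0
After char 1 ('X'=23): chars_in_quartet=2 acc=0xC57 bytes_emitted=0
After char 2 ('g'=32): chars_in_quartet=3 acc=0x315E0 bytes_emitted=0
After char 3 ('P'=15): chars_in_quartet=4 acc=0xC5780F -> emit C5 78 0F, reset; bytes_emitted=3
After char 4 ('w'=48): chars_in_quartet=1 acc=0x30 bytes_emitted=3
After char 5 ('w'=48): chars_in_quartet=2 acc=0xC30 bytes_emitted=3
Padding '==': partial quartet acc=0xC30 -> emit C3; bytes_emitted=4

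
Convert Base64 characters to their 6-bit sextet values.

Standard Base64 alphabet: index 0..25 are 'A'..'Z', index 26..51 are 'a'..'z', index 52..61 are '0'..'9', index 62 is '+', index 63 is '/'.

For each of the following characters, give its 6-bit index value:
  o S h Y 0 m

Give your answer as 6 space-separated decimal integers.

'o': a..z range, 26 + ord('o') − ord('a') = 40
'S': A..Z range, ord('S') − ord('A') = 18
'h': a..z range, 26 + ord('h') − ord('a') = 33
'Y': A..Z range, ord('Y') − ord('A') = 24
'0': 0..9 range, 52 + ord('0') − ord('0') = 52
'm': a..z range, 26 + ord('m') − ord('a') = 38

Answer: 40 18 33 24 52 38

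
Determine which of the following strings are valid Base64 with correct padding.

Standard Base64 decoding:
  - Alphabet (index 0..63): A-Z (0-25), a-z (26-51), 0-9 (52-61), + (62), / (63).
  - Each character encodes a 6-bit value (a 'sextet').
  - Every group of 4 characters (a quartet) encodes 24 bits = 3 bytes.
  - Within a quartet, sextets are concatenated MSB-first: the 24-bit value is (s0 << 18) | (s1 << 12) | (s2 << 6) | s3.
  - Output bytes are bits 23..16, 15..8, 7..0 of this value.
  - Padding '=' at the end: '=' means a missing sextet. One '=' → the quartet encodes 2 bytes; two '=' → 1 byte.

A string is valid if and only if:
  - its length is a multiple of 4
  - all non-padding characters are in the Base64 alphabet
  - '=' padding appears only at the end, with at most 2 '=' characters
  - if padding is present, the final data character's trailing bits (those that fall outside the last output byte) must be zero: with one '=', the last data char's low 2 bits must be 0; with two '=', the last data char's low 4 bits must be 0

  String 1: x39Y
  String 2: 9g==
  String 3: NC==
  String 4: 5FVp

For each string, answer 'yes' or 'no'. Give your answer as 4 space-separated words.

Answer: yes yes no yes

Derivation:
String 1: 'x39Y' → valid
String 2: '9g==' → valid
String 3: 'NC==' → invalid (bad trailing bits)
String 4: '5FVp' → valid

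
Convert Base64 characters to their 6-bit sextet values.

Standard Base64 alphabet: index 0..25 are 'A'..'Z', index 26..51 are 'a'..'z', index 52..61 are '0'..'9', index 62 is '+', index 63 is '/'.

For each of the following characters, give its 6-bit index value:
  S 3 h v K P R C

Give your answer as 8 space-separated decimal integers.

Answer: 18 55 33 47 10 15 17 2

Derivation:
'S': A..Z range, ord('S') − ord('A') = 18
'3': 0..9 range, 52 + ord('3') − ord('0') = 55
'h': a..z range, 26 + ord('h') − ord('a') = 33
'v': a..z range, 26 + ord('v') − ord('a') = 47
'K': A..Z range, ord('K') − ord('A') = 10
'P': A..Z range, ord('P') − ord('A') = 15
'R': A..Z range, ord('R') − ord('A') = 17
'C': A..Z range, ord('C') − ord('A') = 2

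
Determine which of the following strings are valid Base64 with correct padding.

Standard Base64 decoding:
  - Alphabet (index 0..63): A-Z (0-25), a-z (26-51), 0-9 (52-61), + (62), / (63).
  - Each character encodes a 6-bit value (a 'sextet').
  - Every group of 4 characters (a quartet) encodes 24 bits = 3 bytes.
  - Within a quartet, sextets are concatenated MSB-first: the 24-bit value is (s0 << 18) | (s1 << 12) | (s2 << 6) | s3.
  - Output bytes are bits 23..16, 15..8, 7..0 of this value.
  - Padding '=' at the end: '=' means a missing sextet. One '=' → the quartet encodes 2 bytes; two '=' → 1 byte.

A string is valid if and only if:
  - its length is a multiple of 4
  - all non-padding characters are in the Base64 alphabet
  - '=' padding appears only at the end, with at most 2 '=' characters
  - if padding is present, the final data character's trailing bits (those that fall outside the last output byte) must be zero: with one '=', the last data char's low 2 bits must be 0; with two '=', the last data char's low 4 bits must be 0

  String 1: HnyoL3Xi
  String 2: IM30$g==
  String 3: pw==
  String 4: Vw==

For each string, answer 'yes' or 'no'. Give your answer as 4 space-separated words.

String 1: 'HnyoL3Xi' → valid
String 2: 'IM30$g==' → invalid (bad char(s): ['$'])
String 3: 'pw==' → valid
String 4: 'Vw==' → valid

Answer: yes no yes yes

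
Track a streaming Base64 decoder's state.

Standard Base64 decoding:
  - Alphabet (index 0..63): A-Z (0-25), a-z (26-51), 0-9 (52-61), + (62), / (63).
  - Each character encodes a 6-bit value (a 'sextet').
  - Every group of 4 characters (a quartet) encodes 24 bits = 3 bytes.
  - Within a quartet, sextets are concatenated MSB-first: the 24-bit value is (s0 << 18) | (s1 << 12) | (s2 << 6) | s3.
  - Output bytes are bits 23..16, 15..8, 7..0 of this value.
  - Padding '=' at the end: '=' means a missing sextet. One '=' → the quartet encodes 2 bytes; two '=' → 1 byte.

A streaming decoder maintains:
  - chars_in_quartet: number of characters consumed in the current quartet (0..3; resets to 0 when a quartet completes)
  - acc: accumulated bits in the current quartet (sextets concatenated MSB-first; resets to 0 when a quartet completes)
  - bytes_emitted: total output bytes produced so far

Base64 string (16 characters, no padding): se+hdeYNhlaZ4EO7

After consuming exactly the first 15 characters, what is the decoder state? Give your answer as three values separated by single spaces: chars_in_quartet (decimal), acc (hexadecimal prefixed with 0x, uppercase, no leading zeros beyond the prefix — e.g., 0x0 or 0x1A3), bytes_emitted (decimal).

Answer: 3 0x3810E 9

Derivation:
After char 0 ('s'=44): chars_in_quartet=1 acc=0x2C bytes_emitted=0
After char 1 ('e'=30): chars_in_quartet=2 acc=0xB1E bytes_emitted=0
After char 2 ('+'=62): chars_in_quartet=3 acc=0x2C7BE bytes_emitted=0
After char 3 ('h'=33): chars_in_quartet=4 acc=0xB1EFA1 -> emit B1 EF A1, reset; bytes_emitted=3
After char 4 ('d'=29): chars_in_quartet=1 acc=0x1D bytes_emitted=3
After char 5 ('e'=30): chars_in_quartet=2 acc=0x75E bytes_emitted=3
After char 6 ('Y'=24): chars_in_quartet=3 acc=0x1D798 bytes_emitted=3
After char 7 ('N'=13): chars_in_quartet=4 acc=0x75E60D -> emit 75 E6 0D, reset; bytes_emitted=6
After char 8 ('h'=33): chars_in_quartet=1 acc=0x21 bytes_emitted=6
After char 9 ('l'=37): chars_in_quartet=2 acc=0x865 bytes_emitted=6
After char 10 ('a'=26): chars_in_quartet=3 acc=0x2195A bytes_emitted=6
After char 11 ('Z'=25): chars_in_quartet=4 acc=0x865699 -> emit 86 56 99, reset; bytes_emitted=9
After char 12 ('4'=56): chars_in_quartet=1 acc=0x38 bytes_emitted=9
After char 13 ('E'=4): chars_in_quartet=2 acc=0xE04 bytes_emitted=9
After char 14 ('O'=14): chars_in_quartet=3 acc=0x3810E bytes_emitted=9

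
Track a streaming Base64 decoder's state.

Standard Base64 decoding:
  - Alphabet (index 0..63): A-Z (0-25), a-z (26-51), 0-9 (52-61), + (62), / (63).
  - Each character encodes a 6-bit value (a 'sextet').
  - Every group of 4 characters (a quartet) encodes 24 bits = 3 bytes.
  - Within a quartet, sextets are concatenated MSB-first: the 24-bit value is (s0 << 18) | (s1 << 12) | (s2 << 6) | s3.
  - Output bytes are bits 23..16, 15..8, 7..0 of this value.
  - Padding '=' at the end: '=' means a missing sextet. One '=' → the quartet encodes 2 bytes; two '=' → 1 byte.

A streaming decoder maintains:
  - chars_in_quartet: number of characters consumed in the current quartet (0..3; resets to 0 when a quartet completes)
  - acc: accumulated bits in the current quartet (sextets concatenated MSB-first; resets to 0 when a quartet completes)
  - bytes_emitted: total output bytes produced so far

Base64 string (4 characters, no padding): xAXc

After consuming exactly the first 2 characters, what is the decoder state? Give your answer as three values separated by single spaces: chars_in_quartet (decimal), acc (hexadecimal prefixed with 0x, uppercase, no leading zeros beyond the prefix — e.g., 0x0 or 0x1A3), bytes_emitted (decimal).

After char 0 ('x'=49): chars_in_quartet=1 acc=0x31 bytes_emitted=0
After char 1 ('A'=0): chars_in_quartet=2 acc=0xC40 bytes_emitted=0

Answer: 2 0xC40 0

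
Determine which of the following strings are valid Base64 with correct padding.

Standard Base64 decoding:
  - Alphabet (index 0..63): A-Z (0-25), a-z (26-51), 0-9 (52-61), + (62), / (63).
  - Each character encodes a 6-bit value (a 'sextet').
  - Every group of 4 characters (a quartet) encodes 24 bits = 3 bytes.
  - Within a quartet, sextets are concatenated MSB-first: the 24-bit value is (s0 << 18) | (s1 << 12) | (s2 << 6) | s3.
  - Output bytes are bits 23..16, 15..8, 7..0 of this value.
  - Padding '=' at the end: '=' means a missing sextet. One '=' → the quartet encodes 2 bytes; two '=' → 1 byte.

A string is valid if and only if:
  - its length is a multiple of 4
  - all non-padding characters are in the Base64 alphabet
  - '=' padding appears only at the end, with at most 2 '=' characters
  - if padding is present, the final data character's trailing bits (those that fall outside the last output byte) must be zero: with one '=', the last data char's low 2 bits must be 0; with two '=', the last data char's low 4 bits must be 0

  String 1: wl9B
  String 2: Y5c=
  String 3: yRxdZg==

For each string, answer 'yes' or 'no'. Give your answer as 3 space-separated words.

Answer: yes yes yes

Derivation:
String 1: 'wl9B' → valid
String 2: 'Y5c=' → valid
String 3: 'yRxdZg==' → valid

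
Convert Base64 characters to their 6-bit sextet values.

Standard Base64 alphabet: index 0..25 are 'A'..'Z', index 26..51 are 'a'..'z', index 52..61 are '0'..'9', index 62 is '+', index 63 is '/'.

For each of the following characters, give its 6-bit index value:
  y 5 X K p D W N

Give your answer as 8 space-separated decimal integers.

Answer: 50 57 23 10 41 3 22 13

Derivation:
'y': a..z range, 26 + ord('y') − ord('a') = 50
'5': 0..9 range, 52 + ord('5') − ord('0') = 57
'X': A..Z range, ord('X') − ord('A') = 23
'K': A..Z range, ord('K') − ord('A') = 10
'p': a..z range, 26 + ord('p') − ord('a') = 41
'D': A..Z range, ord('D') − ord('A') = 3
'W': A..Z range, ord('W') − ord('A') = 22
'N': A..Z range, ord('N') − ord('A') = 13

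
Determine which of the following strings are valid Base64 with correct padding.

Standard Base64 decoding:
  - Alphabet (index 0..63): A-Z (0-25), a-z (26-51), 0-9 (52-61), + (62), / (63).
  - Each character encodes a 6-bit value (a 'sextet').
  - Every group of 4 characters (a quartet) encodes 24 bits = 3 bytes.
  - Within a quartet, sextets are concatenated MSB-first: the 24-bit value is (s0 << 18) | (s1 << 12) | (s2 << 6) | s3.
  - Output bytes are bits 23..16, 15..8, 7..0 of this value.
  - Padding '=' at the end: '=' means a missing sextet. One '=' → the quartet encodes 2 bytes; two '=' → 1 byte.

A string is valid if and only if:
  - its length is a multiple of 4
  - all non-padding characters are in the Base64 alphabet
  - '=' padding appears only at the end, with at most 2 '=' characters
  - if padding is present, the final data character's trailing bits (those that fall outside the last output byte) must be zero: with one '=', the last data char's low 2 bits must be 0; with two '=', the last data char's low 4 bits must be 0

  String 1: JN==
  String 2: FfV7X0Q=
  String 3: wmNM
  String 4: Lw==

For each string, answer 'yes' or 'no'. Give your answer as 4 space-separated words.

String 1: 'JN==' → invalid (bad trailing bits)
String 2: 'FfV7X0Q=' → valid
String 3: 'wmNM' → valid
String 4: 'Lw==' → valid

Answer: no yes yes yes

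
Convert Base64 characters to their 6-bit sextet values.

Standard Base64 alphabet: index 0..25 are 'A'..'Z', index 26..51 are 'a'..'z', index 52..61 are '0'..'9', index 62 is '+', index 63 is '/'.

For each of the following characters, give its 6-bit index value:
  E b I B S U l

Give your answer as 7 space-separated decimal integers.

Answer: 4 27 8 1 18 20 37

Derivation:
'E': A..Z range, ord('E') − ord('A') = 4
'b': a..z range, 26 + ord('b') − ord('a') = 27
'I': A..Z range, ord('I') − ord('A') = 8
'B': A..Z range, ord('B') − ord('A') = 1
'S': A..Z range, ord('S') − ord('A') = 18
'U': A..Z range, ord('U') − ord('A') = 20
'l': a..z range, 26 + ord('l') − ord('a') = 37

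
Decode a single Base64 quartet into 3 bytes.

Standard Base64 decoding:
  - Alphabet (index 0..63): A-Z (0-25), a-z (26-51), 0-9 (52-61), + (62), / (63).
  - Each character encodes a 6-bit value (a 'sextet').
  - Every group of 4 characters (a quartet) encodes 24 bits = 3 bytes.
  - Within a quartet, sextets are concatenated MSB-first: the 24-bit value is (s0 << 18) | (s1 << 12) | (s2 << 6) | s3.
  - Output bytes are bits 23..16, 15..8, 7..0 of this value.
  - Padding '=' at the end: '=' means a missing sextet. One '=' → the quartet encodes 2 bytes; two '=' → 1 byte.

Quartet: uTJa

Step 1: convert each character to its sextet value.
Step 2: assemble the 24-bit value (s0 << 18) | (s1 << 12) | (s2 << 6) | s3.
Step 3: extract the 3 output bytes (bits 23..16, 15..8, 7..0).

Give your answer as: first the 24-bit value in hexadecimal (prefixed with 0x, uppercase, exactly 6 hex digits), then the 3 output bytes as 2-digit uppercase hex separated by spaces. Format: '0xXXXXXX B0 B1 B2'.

Sextets: u=46, T=19, J=9, a=26
24-bit: (46<<18) | (19<<12) | (9<<6) | 26
      = 0xB80000 | 0x013000 | 0x000240 | 0x00001A
      = 0xB9325A
Bytes: (v>>16)&0xFF=B9, (v>>8)&0xFF=32, v&0xFF=5A

Answer: 0xB9325A B9 32 5A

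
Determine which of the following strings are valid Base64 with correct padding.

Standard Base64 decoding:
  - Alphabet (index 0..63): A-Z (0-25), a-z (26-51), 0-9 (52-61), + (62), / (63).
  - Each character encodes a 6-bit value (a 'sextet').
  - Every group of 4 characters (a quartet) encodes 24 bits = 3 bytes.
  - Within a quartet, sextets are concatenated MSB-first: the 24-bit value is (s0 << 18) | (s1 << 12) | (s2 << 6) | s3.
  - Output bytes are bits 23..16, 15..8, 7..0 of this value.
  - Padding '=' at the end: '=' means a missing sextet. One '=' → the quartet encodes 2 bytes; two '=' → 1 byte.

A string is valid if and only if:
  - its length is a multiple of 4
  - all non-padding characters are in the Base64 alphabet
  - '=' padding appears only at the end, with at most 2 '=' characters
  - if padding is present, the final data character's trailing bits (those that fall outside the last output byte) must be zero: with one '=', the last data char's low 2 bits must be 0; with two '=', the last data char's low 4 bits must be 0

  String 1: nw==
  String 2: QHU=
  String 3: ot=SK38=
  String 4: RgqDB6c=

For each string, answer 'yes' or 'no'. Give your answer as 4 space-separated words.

Answer: yes yes no yes

Derivation:
String 1: 'nw==' → valid
String 2: 'QHU=' → valid
String 3: 'ot=SK38=' → invalid (bad char(s): ['=']; '=' in middle)
String 4: 'RgqDB6c=' → valid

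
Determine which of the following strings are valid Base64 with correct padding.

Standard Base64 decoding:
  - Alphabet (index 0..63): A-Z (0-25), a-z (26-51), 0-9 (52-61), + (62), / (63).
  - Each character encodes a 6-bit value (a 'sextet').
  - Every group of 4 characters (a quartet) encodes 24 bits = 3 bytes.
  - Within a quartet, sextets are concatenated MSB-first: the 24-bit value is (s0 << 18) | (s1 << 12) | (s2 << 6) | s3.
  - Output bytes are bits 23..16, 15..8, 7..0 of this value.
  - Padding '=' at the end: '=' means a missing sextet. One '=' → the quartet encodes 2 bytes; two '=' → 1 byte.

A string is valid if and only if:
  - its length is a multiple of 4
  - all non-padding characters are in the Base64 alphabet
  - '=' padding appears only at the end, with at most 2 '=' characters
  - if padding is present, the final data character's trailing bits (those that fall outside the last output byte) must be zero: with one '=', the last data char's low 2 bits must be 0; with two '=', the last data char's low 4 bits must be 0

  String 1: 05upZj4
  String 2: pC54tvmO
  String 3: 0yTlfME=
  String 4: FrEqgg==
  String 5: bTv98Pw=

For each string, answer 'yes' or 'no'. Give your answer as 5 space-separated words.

Answer: no yes yes yes yes

Derivation:
String 1: '05upZj4' → invalid (len=7 not mult of 4)
String 2: 'pC54tvmO' → valid
String 3: '0yTlfME=' → valid
String 4: 'FrEqgg==' → valid
String 5: 'bTv98Pw=' → valid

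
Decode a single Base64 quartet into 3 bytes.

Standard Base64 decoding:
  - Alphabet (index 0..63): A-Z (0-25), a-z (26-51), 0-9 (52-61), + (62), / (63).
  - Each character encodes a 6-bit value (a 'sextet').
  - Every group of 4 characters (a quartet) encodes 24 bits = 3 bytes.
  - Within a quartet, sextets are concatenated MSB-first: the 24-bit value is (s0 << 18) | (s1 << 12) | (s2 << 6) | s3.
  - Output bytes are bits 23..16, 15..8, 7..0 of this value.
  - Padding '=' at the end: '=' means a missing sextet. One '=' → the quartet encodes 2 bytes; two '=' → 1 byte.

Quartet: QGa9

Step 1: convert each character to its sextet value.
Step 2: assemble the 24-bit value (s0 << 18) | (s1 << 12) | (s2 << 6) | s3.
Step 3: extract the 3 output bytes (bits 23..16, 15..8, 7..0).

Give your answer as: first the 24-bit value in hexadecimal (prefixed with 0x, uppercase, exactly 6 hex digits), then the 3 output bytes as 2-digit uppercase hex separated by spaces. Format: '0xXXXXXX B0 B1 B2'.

Answer: 0x4066BD 40 66 BD

Derivation:
Sextets: Q=16, G=6, a=26, 9=61
24-bit: (16<<18) | (6<<12) | (26<<6) | 61
      = 0x400000 | 0x006000 | 0x000680 | 0x00003D
      = 0x4066BD
Bytes: (v>>16)&0xFF=40, (v>>8)&0xFF=66, v&0xFF=BD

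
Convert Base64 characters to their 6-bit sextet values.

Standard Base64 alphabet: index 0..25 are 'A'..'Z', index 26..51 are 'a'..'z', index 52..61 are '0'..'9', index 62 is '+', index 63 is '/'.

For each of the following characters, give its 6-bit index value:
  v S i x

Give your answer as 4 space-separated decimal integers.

'v': a..z range, 26 + ord('v') − ord('a') = 47
'S': A..Z range, ord('S') − ord('A') = 18
'i': a..z range, 26 + ord('i') − ord('a') = 34
'x': a..z range, 26 + ord('x') − ord('a') = 49

Answer: 47 18 34 49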